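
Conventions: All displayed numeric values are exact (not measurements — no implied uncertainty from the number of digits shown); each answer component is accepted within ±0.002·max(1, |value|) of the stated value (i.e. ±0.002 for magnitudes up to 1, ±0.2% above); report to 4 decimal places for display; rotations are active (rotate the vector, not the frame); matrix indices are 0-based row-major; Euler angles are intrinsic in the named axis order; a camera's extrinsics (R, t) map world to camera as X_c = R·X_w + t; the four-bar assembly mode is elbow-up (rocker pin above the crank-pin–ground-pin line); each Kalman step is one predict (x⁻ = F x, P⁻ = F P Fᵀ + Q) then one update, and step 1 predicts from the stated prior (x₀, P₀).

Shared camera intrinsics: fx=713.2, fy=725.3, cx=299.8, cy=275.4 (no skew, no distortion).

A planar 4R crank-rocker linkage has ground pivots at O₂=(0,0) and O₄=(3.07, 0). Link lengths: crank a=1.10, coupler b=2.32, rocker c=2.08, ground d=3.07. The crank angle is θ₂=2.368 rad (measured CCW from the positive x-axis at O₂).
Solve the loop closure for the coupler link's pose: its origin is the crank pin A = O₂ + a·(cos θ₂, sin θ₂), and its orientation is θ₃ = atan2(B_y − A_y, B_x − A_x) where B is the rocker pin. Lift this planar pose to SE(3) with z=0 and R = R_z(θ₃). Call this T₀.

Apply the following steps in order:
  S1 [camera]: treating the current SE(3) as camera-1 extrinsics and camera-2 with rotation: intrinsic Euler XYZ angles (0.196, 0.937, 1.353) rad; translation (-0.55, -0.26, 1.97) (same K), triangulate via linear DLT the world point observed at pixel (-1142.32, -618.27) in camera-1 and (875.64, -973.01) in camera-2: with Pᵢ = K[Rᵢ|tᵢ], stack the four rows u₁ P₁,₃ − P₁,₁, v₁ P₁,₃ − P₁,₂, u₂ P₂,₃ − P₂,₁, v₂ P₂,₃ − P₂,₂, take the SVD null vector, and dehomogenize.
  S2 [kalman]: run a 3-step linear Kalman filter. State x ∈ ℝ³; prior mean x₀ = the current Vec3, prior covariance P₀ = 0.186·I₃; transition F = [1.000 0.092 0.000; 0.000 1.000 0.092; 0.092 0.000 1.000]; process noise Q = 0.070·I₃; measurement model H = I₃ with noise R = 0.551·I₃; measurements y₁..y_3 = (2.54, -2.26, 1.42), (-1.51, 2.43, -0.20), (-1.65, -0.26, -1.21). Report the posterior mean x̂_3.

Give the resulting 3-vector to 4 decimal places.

result = (-1.1087, -0.3732, 0.0535)

source (fourbar_fk): coupler pose = R=[0.9709 -0.2393 0.0000; 0.2393 0.9709 0.0000; 0.0000 0.0000 1.0000], t=(-0.7869, 0.7686, 0.0000)
after S1 (triangulate): (-1.5791, -1.6158, 0.9562)
after S2 (kf_track): (-1.1087, -0.3732, 0.0535)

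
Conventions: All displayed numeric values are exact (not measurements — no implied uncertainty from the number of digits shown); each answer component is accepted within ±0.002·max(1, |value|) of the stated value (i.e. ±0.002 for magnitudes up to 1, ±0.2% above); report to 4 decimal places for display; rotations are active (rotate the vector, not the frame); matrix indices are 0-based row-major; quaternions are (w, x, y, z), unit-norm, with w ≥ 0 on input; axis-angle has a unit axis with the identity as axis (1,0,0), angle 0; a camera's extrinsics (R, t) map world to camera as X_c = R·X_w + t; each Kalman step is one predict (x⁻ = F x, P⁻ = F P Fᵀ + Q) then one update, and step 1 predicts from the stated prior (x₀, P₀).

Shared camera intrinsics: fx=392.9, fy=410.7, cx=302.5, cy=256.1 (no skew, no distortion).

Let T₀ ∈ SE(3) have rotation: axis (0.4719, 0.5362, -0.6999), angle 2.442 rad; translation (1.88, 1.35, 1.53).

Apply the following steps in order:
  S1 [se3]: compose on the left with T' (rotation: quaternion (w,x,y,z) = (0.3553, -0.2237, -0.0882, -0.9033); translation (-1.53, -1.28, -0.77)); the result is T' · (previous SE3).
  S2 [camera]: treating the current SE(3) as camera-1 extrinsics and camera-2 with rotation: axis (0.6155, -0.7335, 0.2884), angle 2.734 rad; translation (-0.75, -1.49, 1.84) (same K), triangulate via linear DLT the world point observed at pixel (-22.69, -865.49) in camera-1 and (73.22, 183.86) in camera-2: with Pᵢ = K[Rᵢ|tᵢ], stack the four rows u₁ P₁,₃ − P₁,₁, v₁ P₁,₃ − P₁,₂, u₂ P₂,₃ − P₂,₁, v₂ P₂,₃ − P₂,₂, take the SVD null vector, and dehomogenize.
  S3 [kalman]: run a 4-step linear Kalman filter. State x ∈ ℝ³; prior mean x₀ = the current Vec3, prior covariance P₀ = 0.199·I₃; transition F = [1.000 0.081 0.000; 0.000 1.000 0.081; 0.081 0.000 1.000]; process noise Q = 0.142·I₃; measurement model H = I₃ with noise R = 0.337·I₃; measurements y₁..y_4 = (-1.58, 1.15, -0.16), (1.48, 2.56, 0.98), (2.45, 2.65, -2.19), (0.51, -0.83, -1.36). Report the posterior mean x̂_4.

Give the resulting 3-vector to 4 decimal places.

result = (1.0337, 0.6830, -1.1326)

after S1 (compose_se3): R=[-0.0788 -0.8789 -0.4704; -0.0684 -0.4660 0.8821; -0.9945 0.1016 -0.0234], t=(-1.3050, -2.9137, 1.4612)
after S2 (triangulate): (-0.0637, 0.7850, -1.3517)
after S3 (kf_track): (1.0337, 0.6830, -1.1326)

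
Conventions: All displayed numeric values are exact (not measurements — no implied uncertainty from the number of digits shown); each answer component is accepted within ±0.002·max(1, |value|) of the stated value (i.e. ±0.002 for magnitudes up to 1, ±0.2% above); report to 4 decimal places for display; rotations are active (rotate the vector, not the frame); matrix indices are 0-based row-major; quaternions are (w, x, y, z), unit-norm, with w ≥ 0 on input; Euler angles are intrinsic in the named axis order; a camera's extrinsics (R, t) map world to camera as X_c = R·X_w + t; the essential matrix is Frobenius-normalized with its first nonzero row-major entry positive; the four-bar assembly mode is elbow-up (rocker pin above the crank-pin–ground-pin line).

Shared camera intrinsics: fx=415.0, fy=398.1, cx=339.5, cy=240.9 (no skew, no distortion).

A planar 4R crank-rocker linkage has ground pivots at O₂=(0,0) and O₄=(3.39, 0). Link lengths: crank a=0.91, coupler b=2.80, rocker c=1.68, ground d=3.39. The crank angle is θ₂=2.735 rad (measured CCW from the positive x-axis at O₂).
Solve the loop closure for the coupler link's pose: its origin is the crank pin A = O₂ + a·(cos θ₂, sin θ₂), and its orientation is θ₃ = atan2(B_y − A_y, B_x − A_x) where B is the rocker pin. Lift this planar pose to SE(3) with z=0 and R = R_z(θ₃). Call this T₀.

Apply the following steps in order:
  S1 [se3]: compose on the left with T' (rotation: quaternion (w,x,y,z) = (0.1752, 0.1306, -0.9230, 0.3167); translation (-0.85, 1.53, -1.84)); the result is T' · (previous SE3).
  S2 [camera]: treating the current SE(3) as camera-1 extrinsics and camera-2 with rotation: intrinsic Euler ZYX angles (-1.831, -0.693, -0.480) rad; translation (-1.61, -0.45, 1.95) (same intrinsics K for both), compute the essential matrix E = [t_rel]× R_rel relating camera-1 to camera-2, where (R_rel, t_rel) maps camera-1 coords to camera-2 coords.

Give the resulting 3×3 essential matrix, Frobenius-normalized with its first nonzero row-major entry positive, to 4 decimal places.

matrix = [0.3151 -0.2229 -0.0893; 0.4533 0.3225 0.4330; 0.4067 -0.3781 -0.1943]

source (fourbar_fk): coupler pose = R=[0.9862 -0.1655 0.0000; 0.1655 0.9862 0.0000; 0.0000 0.0000 1.0000], t=(-0.8358, 0.3599, 0.0000)
after S1 (compose_se3): R=[-0.9503 -0.1975 -0.2407; -0.0017 0.7763 -0.6304; 0.3114 -0.5987 -0.7380], t=(-0.2207, 1.9142, -2.3734)
after S2 (essential): [0.3151 -0.2229 -0.0893; 0.4533 0.3225 0.4330; 0.4067 -0.3781 -0.1943]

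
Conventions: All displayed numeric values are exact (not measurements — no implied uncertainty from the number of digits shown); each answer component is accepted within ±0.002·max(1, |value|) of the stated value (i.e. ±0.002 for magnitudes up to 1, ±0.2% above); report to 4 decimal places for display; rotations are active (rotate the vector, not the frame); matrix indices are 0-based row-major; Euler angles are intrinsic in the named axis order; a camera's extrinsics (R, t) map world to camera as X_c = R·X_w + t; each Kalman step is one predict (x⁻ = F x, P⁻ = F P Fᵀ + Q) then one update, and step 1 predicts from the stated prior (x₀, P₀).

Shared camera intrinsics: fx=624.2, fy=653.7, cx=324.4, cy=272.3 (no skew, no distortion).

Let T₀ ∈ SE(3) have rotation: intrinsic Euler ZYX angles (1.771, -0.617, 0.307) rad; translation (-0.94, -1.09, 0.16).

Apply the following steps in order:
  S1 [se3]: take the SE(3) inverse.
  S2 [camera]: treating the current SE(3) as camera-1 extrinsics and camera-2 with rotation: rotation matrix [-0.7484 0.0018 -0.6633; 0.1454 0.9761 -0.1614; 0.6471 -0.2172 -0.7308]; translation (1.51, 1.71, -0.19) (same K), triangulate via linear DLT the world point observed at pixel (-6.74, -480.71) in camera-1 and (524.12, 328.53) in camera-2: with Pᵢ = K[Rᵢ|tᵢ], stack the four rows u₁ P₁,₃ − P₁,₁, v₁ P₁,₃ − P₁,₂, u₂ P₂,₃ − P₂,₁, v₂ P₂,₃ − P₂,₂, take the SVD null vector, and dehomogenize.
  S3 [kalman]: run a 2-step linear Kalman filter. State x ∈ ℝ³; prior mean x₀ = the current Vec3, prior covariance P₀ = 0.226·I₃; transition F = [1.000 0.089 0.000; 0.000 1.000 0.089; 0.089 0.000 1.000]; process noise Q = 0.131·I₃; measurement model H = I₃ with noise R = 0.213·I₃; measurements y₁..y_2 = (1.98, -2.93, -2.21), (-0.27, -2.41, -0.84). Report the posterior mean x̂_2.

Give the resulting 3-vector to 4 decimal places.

result = (0.4781, -2.5265, -0.9479)

after S1 (invert_se3): R=[-0.1622 0.7993 0.5786; -0.8994 -0.3609 0.2465; 0.4058 -0.4804 0.7775], t=(0.6262, -1.2783, -0.2666)
after S2 (triangulate): (1.3133, -1.8107, 0.4352)
after S3 (kf_track): (0.4781, -2.5265, -0.9479)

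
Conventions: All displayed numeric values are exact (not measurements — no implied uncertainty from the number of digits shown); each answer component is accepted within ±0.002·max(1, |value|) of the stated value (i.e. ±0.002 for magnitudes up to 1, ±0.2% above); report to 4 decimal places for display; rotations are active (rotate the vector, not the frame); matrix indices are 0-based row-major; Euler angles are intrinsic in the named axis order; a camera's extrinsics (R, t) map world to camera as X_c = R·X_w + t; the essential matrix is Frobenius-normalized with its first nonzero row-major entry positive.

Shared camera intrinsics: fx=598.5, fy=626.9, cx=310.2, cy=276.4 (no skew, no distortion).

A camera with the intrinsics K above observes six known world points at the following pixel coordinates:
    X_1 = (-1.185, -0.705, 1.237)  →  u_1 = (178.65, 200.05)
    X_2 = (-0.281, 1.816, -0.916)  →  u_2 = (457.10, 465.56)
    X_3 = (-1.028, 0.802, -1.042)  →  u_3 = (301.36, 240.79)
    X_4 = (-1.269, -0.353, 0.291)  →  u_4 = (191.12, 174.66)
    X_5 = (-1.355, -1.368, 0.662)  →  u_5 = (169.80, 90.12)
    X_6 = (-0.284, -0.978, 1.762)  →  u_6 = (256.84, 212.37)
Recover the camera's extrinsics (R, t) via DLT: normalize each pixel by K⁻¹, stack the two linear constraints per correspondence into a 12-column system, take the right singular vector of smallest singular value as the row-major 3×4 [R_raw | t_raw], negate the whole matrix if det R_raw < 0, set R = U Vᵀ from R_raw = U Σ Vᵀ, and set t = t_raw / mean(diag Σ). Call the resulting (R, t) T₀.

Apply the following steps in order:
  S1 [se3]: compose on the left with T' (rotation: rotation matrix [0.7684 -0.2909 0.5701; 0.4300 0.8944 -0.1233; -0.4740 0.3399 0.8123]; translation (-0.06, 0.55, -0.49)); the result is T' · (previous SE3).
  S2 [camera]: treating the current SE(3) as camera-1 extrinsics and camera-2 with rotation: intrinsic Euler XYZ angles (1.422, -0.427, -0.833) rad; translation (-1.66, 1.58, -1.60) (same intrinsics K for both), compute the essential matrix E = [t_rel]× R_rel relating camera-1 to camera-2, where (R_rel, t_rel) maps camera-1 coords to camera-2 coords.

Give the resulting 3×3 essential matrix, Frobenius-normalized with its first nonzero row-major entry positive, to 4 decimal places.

matrix = [0.5968 -0.3006 -0.2006; 0.0817 -0.1201 0.0279; 0.1277 0.5198 -0.4525]

source (pnp_recover): camera pose = R=[0.9257 0.0963 -0.3658; 0.0615 0.9159 0.3967; 0.3732 -0.3898 0.8419], t=(0.4502, -0.4199, 4.4388)
after S1 (compose_se3): R=[0.9062 -0.4146 0.0835; 0.4071 0.9086 0.0937; -0.1147 -0.0509 0.9921], t=(2.9385, -0.1792, 2.7595)
after S2 (essential): [0.5968 -0.3006 -0.2006; 0.0817 -0.1201 0.0279; 0.1277 0.5198 -0.4525]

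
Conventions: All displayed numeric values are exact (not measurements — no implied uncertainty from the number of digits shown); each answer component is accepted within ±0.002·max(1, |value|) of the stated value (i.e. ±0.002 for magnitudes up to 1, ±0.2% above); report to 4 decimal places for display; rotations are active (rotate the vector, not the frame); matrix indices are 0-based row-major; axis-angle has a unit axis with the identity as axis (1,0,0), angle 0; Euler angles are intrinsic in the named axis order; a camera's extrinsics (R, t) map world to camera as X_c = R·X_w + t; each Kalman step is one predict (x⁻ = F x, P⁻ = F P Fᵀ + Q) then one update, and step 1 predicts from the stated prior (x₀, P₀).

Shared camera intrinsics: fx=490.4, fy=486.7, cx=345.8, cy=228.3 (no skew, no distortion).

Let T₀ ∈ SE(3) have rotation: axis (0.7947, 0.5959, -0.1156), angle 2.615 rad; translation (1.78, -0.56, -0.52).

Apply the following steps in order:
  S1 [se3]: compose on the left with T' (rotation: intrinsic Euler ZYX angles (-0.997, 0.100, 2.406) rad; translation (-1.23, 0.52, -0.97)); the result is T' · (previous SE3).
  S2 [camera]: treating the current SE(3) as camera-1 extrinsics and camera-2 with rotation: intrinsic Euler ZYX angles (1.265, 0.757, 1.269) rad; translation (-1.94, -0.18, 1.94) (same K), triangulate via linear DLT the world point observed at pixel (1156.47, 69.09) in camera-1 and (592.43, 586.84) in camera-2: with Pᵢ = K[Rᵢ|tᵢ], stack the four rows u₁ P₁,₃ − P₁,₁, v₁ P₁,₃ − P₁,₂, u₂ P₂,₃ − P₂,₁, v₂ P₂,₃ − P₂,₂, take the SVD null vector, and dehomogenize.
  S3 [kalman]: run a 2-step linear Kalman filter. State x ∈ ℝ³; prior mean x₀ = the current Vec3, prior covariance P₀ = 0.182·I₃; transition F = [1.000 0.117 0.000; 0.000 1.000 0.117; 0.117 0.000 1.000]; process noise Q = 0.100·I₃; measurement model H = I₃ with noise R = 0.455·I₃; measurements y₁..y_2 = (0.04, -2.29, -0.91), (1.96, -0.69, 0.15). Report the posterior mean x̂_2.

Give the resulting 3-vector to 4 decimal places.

after S1 (compose_se3): R=[-0.0304 0.4634 0.8856; -0.4977 -0.7754 0.3886; 0.8668 -0.4290 0.2542], t=(0.3737, -0.5535, -1.1380)
after S2 (triangulate): (1.8277, -0.4239, 1.9692)
after S3 (kf_track): (1.2830, -0.8617, 0.7417)

result = (1.2830, -0.8617, 0.7417)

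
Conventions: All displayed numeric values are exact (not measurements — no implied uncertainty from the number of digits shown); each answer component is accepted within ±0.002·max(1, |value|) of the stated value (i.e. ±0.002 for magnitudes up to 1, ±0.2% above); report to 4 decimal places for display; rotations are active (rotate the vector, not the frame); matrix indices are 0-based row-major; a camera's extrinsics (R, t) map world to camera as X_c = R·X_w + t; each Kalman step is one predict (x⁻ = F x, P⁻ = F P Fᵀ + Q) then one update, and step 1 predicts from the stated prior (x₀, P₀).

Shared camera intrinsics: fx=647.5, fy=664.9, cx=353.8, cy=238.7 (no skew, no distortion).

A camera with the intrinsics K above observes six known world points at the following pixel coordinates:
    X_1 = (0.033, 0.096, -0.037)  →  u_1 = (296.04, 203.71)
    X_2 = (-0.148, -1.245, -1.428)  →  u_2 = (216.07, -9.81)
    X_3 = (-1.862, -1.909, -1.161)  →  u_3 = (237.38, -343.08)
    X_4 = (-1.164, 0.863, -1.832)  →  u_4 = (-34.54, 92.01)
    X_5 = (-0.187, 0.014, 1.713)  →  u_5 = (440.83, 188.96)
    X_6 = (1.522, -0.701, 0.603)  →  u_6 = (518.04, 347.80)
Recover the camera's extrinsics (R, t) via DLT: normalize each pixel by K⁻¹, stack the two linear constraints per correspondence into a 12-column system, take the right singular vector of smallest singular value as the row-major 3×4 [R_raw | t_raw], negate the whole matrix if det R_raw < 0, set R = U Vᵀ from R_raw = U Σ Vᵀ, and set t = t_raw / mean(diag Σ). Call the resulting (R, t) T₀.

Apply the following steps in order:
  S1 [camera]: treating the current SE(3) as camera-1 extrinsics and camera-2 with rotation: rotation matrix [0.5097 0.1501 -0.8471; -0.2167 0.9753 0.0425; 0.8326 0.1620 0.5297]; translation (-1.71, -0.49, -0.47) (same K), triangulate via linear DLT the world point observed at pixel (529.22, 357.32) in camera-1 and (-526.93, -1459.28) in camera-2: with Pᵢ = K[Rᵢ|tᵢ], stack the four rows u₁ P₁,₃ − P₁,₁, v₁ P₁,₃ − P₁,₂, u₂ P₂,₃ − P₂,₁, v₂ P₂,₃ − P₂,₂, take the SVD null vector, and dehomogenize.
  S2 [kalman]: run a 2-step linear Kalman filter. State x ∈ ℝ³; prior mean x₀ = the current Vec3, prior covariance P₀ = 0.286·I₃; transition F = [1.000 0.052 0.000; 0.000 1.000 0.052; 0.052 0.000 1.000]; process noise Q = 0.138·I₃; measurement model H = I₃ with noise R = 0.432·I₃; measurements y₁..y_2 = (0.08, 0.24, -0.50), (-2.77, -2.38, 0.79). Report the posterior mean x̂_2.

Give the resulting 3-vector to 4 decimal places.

source (pnp_recover): camera pose = R=[0.3376 -0.6237 0.7050; 0.8700 0.4927 0.0192; -0.3593 0.6068 0.7090], t=(-0.3400, -0.3200, 4.6300)
after S1 (triangulate): (1.6777, -1.0941, 0.0045)
after S2 (kf_track): (-0.7918, -1.3513, 0.2105)

result = (-0.7918, -1.3513, 0.2105)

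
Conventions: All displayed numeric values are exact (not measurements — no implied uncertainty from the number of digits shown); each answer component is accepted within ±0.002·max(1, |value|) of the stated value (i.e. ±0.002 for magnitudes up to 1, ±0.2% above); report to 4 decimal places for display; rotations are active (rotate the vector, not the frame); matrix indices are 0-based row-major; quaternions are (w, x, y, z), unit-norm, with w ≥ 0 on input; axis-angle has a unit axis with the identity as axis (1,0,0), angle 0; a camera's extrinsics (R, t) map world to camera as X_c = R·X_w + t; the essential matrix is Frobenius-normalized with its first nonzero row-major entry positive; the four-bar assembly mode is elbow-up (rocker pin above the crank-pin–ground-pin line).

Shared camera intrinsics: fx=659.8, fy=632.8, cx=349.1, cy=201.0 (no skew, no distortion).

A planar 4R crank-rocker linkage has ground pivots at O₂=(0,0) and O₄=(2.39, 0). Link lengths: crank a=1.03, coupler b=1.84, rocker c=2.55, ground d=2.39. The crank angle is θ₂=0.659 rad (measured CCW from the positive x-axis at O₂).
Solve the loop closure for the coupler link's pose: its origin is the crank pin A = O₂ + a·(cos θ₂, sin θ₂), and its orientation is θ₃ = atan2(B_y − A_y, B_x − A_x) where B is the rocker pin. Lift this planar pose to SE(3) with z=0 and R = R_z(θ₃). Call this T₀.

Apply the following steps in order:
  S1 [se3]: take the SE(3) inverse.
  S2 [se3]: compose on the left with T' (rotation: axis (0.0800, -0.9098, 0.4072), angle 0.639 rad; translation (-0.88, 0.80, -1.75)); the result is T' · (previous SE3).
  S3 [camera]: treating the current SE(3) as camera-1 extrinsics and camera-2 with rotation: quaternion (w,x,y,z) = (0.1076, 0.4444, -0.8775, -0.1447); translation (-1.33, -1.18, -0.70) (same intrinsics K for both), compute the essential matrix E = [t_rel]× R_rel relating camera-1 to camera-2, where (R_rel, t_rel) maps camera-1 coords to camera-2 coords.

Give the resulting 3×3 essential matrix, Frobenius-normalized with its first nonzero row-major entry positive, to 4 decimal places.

source (fourbar_fk): coupler pose = R=[0.3362 -0.9418 0.0000; 0.9418 0.3362 0.0000; 0.0000 0.0000 1.0000], t=(0.8143, 0.6307, 0.0000)
after S1 (invert_se3): R=[0.3362 0.9418 0.0000; -0.9418 0.3362 -0.0000; 0.0000 0.0000 1.0000], t=(-0.8678, 0.5549, 0.0000)
after S2 (compose_se3): R=[0.5125 0.6707 -0.5362; -0.8330 0.5400 -0.1208; 0.2085 0.5085 0.8354], t=(-1.7204, 1.1377, -2.2405)
after S3 (essential): [0.2360 -0.0691 -0.2046; -0.5757 -0.1413 0.2602; 0.1018 0.5720 0.3756]

matrix = [0.2360 -0.0691 -0.2046; -0.5757 -0.1413 0.2602; 0.1018 0.5720 0.3756]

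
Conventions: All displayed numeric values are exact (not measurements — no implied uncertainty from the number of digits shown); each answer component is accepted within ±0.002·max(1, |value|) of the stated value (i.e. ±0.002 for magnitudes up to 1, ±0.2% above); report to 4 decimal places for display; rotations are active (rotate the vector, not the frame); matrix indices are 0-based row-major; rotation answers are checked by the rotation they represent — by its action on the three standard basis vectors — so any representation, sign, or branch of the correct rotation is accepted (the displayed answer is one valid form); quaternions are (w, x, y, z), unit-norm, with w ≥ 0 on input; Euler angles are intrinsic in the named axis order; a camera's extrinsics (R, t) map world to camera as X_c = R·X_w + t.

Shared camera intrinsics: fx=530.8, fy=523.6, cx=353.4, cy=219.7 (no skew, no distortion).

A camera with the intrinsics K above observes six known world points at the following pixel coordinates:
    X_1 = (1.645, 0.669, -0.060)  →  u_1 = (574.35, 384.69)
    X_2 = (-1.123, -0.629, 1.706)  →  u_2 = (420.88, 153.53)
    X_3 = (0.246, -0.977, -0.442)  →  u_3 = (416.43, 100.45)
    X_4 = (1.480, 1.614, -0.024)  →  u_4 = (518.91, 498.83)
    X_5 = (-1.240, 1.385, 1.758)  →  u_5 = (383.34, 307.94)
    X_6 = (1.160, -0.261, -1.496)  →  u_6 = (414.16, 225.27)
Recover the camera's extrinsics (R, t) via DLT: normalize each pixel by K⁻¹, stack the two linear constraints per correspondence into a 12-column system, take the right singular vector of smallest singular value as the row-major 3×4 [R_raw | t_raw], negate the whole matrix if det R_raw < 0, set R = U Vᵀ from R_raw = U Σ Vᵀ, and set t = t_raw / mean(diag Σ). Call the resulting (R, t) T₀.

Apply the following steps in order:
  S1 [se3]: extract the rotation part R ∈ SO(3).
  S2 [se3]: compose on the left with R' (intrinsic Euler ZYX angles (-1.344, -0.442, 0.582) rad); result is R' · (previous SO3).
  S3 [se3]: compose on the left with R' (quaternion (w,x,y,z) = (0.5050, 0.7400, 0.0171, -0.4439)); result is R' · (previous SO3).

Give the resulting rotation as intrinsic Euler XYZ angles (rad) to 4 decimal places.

source (pnp_recover): camera pose = R=[0.7281 -0.1859 0.6598; 0.2314 0.9727 0.0187; -0.6453 0.1391 0.7512], t=(0.3800, 0.0400, 4.4101)
after S1 (rot_of_se3): [0.7281 -0.1859 0.6598; 0.2314 0.9727 0.0187; -0.6453 0.1391 0.7512]
after S2 (compose_so3): [0.7216 0.6168 -0.3144; -0.6897 0.6005 -0.4047; -0.0608 0.5088 0.8587]
after S3 (compose_so3): [0.1490 0.3323 -0.9313; 0.0786 -0.9428 -0.3238; -0.9857 -0.0250 -0.1666]

rotation (euler_xyz) = (2.0460, -1.1980, -1.1493)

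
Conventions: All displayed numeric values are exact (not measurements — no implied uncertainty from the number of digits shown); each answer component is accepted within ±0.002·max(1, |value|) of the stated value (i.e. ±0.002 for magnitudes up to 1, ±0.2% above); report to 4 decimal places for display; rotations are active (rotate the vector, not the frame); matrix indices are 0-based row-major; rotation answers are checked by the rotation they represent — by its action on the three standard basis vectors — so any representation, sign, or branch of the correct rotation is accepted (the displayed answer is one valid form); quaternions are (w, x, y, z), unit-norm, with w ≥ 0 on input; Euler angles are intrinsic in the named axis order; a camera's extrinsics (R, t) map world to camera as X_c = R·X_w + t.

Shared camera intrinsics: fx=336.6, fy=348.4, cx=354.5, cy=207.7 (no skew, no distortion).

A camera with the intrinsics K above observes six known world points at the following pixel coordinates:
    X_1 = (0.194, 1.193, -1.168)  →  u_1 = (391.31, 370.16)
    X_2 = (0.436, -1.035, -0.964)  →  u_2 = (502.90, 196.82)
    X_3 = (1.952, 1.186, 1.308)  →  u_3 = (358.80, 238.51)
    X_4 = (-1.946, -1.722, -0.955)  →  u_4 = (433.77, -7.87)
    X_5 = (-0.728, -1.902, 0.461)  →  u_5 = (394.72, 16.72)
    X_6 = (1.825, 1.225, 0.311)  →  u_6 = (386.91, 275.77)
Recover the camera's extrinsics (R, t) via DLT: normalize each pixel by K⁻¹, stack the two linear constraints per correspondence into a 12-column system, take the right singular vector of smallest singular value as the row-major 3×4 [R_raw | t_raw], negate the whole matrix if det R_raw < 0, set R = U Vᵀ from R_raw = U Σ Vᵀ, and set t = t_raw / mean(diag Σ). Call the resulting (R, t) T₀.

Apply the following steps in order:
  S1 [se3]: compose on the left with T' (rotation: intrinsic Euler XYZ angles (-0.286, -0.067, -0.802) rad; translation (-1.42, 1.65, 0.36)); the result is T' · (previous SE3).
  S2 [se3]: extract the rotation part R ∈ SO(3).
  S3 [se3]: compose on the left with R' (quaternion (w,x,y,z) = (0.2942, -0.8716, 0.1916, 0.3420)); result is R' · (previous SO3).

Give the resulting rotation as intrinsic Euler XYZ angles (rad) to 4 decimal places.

source (pnp_recover): camera pose = R=[0.6402 -0.4886 -0.5927; 0.1034 0.8194 -0.5638; 0.7612 0.2996 0.5752], t=(0.1900, 0.1501, 4.0401)
after S1 (compose_se3): R=[0.4674 0.2286 -0.8540; -0.1484 0.9726 0.1792; 0.8715 0.0430 0.4885], t=(-1.4510, 2.7609, 4.2518)
after S2 (rot_of_se3): [0.4674 0.2286 -0.8540; -0.1484 0.9726 0.1792; 0.8715 0.0430 0.4885]
after S3 (compose_so3): [-0.0182 -0.3830 -0.9236; 0.6110 -0.7354 0.2930; -0.7914 -0.5590 0.2474]

rotation (euler_xyz) = (-0.8695, -1.1773, 1.6183)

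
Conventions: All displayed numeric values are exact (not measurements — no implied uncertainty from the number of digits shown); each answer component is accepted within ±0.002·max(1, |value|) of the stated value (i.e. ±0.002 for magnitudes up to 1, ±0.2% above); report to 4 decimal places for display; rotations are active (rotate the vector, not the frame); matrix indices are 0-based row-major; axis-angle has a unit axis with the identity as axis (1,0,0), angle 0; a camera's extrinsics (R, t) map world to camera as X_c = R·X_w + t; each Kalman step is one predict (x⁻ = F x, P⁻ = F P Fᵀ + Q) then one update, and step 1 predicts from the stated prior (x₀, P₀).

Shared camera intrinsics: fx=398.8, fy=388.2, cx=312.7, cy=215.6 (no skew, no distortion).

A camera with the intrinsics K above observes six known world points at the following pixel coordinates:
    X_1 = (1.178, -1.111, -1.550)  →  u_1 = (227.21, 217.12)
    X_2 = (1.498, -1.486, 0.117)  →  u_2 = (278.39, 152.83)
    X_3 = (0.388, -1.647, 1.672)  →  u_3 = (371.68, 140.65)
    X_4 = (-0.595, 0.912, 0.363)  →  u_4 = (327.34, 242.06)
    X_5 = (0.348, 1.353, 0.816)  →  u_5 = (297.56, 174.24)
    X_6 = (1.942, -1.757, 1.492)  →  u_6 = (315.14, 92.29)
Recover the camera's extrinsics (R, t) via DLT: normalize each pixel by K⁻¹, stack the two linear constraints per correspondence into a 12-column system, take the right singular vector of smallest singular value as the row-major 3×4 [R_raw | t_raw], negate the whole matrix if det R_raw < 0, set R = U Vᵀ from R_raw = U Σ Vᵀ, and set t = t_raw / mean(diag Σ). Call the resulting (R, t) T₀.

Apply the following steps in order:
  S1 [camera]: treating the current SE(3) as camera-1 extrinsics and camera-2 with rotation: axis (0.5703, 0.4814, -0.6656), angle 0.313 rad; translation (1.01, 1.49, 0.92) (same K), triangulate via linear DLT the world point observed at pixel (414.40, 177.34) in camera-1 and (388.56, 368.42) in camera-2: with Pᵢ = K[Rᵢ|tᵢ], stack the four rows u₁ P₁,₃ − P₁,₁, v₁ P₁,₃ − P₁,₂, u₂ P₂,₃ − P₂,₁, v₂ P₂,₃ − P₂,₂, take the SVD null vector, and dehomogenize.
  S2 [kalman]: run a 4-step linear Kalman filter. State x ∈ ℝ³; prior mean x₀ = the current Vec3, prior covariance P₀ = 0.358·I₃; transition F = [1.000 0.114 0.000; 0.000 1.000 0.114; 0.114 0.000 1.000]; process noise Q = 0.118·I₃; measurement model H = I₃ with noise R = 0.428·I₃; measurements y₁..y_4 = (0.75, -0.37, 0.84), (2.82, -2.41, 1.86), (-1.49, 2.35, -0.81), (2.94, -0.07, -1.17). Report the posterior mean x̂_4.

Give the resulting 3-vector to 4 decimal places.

result = (1.1957, 0.2660, -0.0348)

source (pnp_recover): camera pose = R=[-0.6531 -0.2599 0.7113; -0.7533 0.1266 -0.6454; 0.0777 -0.9573 -0.2785], t=(-0.2000, 0.0600, 6.7298)
after S1 (triangulate): (-0.7009, -0.1755, 1.8431)
after S2 (kf_track): (1.1957, 0.2660, -0.0348)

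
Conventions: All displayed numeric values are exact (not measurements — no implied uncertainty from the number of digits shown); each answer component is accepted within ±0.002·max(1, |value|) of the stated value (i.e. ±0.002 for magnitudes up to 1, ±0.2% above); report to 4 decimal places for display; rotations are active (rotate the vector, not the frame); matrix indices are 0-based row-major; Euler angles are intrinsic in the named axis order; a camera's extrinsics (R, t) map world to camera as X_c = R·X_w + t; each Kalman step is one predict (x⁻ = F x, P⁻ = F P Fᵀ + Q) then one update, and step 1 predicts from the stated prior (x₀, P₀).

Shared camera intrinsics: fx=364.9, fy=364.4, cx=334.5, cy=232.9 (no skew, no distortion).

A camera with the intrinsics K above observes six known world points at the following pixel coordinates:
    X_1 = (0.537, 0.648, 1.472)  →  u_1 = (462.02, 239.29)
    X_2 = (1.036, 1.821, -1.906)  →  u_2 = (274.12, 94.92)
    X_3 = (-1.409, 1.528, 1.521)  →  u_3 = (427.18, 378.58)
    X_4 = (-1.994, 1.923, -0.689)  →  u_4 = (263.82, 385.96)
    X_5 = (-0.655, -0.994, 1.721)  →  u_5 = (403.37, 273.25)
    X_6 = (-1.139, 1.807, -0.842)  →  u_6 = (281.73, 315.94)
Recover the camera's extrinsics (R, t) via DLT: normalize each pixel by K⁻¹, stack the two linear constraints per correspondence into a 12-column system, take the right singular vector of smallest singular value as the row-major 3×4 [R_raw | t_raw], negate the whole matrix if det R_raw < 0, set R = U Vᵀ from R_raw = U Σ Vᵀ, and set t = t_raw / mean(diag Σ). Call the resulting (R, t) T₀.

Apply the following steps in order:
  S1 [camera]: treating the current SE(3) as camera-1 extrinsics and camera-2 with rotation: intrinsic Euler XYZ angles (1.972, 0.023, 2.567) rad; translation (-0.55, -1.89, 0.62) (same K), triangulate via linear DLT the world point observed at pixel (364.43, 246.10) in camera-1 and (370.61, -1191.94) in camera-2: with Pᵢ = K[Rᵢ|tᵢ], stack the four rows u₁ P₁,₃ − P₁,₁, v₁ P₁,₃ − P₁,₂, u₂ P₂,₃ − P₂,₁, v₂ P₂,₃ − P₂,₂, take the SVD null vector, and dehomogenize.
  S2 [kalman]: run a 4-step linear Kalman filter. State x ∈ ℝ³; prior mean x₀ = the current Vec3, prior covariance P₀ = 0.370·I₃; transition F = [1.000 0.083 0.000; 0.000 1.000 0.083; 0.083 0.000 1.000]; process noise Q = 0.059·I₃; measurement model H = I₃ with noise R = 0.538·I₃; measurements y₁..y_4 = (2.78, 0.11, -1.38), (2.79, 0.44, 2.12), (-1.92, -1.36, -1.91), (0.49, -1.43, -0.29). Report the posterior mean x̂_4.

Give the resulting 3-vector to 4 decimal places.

source (pnp_recover): camera pose = R=[0.4394 0.1612 0.8837; -0.8833 0.2565 0.3925; -0.1634 -0.9530 0.2551], t=(0.3396, -0.1706, 6.0004)
after S1 (triangulate): (-0.3843, -0.5104, 0.5201)
after S2 (kf_track): (0.3963, -0.7711, -0.2028)

result = (0.3963, -0.7711, -0.2028)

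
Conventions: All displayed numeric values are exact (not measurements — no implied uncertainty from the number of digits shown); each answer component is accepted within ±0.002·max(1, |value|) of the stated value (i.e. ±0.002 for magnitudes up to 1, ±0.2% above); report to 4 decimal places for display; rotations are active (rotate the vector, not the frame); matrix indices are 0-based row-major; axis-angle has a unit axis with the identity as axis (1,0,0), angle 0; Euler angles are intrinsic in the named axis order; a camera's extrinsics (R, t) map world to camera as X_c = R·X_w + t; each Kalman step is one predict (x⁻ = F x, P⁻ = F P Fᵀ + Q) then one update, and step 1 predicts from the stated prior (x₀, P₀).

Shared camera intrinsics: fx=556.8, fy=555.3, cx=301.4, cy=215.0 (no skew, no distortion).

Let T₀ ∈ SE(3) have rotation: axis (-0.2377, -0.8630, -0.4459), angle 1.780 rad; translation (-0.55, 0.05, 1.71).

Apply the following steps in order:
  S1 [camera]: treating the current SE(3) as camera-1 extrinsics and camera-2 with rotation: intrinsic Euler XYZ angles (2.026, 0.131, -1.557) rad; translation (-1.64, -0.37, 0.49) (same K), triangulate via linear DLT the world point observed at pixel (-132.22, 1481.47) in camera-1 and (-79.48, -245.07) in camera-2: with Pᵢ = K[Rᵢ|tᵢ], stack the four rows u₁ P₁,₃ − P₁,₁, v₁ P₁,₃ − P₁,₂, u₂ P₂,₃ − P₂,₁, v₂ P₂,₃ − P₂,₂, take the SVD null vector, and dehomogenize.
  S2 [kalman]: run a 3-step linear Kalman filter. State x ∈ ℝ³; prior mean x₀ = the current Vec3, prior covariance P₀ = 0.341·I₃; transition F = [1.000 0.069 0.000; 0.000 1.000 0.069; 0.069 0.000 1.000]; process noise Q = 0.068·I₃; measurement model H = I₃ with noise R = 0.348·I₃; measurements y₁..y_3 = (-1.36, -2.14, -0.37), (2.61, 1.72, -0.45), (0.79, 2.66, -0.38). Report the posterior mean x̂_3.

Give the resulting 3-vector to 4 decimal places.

result = (0.5281, 1.1754, -0.1934)

after S1 (triangulate): (-1.4521, 0.4889, 0.4454)
after S2 (kf_track): (0.5281, 1.1754, -0.1934)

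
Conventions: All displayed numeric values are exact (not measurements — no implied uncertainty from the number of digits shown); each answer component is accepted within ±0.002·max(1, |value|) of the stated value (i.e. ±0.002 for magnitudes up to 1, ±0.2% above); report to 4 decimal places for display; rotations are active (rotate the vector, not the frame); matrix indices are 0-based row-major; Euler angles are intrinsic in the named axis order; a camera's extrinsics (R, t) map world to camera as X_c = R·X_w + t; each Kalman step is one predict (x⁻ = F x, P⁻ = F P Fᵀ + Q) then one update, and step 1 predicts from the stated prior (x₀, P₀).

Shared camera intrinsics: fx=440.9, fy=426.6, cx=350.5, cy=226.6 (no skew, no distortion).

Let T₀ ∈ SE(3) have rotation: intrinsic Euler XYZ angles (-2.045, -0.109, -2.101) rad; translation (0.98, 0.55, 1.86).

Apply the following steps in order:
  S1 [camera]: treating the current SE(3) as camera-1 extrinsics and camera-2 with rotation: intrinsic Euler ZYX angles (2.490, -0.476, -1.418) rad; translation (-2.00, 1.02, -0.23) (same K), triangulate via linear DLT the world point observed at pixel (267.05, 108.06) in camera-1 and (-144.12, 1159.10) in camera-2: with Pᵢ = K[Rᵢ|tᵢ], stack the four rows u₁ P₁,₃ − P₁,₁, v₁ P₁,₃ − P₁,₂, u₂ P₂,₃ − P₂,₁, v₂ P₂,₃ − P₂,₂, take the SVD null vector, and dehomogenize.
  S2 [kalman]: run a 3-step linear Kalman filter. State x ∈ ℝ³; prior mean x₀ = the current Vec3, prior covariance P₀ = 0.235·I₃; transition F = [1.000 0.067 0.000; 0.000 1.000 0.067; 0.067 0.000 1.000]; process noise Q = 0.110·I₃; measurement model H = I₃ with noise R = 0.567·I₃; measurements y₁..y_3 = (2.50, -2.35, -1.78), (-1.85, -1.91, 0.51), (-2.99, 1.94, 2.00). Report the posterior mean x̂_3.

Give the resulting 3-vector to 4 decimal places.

after S1 (triangulate): (1.1601, -1.3072, -1.5348)
after S2 (kf_track): (-0.8599, -0.5598, 0.2332)

result = (-0.8599, -0.5598, 0.2332)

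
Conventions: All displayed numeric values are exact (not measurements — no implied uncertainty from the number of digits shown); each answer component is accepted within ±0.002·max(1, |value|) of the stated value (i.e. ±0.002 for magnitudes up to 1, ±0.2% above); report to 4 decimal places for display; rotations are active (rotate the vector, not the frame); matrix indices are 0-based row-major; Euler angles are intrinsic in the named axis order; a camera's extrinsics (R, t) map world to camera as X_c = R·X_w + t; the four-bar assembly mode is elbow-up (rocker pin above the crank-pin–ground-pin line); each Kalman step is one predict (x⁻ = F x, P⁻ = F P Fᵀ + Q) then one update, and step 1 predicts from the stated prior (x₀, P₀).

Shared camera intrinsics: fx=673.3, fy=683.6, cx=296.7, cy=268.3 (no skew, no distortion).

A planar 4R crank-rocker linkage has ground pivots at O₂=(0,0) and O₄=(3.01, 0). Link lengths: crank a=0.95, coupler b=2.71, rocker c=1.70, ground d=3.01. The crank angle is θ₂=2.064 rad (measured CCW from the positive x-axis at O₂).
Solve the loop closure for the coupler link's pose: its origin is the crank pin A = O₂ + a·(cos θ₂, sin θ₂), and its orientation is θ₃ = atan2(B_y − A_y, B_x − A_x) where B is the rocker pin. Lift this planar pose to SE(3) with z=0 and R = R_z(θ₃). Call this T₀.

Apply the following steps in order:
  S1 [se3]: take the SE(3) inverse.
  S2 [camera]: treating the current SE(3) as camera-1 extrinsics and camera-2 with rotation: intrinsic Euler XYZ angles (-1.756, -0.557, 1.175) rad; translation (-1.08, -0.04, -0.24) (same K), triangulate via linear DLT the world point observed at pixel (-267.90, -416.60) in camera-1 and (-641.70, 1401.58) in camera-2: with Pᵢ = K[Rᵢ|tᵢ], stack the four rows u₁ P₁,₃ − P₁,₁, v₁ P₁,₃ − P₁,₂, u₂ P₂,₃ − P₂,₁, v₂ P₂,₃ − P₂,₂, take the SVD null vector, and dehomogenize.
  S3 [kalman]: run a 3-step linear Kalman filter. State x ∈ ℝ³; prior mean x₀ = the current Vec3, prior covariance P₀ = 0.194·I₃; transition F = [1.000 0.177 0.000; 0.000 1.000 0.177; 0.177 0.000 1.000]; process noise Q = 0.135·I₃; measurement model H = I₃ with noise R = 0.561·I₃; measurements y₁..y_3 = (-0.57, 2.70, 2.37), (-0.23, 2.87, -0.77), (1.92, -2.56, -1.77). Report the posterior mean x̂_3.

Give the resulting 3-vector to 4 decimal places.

result = (0.2260, 0.0660, -0.3391)

source (fourbar_fk): coupler pose = R=[0.9710 -0.2390 0.0000; 0.2390 0.9710 0.0000; 0.0000 0.0000 1.0000], t=(-0.4498, 0.8368, 0.0000)
after S1 (invert_se3): R=[0.9710 0.2390 0.0000; -0.2390 0.9710 0.0000; 0.0000 0.0000 1.0000], t=(0.2367, -0.9200, 0.0000)
after S2 (triangulate): (-1.3790, -1.0601, 1.6167)
after S3 (kf_track): (0.2260, 0.0660, -0.3391)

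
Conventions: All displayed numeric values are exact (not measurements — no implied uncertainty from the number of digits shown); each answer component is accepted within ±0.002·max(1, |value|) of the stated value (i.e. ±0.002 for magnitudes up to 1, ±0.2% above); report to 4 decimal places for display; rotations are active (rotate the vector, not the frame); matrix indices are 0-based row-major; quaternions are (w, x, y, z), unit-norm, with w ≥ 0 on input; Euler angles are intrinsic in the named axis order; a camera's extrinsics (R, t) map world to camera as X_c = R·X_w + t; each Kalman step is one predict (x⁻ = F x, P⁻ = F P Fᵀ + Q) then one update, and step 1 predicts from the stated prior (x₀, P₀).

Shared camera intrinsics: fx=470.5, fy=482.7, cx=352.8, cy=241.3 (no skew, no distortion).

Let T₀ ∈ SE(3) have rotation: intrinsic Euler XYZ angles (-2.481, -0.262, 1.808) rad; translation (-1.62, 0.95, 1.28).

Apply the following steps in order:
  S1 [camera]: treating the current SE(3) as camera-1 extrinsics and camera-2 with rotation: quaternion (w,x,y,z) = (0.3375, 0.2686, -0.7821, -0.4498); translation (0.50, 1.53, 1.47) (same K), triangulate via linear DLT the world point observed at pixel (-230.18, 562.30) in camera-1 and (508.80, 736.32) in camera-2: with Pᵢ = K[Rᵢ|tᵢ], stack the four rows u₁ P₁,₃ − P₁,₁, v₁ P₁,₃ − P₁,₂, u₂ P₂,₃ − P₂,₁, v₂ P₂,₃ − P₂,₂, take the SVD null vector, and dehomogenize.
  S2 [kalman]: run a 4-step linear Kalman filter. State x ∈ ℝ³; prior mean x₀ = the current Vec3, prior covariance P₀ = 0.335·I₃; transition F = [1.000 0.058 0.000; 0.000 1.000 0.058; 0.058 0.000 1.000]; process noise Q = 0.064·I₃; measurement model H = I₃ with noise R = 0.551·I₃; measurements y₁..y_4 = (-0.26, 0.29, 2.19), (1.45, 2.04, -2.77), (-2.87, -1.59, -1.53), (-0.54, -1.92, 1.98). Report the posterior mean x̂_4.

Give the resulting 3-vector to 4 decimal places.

result = (-0.7128, -0.2551, -0.0759)

after S1 (triangulate): (-0.9242, 1.8603, -0.1265)
after S2 (kf_track): (-0.7128, -0.2551, -0.0759)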